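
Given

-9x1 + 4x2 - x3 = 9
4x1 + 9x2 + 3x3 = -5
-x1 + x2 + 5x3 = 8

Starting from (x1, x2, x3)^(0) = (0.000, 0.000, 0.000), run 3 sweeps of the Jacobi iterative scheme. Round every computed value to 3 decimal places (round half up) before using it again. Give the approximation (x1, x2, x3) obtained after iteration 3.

(-1.454, -0.426, 1.444)

Iteration 1:
  x1 = (9 - (4)·0.000 - (-1)·0.000) / (-9) = -1.000
  x2 = (-5 - (4)·0.000 - (3)·0.000) / (9) = -0.556
  x3 = (8 - (-1)·0.000 - (1)·0.000) / (5) = 1.600
Iteration 2:
  x1 = (9 - (4)·-0.556 - (-1)·1.600) / (-9) = -1.425
  x2 = (-5 - (4)·-1.000 - (3)·1.600) / (9) = -0.644
  x3 = (8 - (-1)·-1.000 - (1)·-0.556) / (5) = 1.511
Iteration 3:
  x1 = (9 - (4)·-0.644 - (-1)·1.511) / (-9) = -1.454
  x2 = (-5 - (4)·-1.425 - (3)·1.511) / (9) = -0.426
  x3 = (8 - (-1)·-1.425 - (1)·-0.644) / (5) = 1.444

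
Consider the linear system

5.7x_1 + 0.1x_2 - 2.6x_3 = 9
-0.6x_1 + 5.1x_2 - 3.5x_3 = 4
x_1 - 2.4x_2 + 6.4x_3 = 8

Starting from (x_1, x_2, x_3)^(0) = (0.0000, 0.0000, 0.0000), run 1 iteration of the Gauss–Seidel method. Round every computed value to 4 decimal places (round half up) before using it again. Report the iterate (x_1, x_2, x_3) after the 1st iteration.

(1.5789, 0.9701, 1.3671)

Iteration 1:
  x_1 = (9 - (0.1)·0.0000 - (-2.6)·0.0000) / (5.7) = 1.5789
  x_2 = (4 - (-0.6)·1.5789 - (-3.5)·0.0000) / (5.1) = 0.9701
  x_3 = (8 - (1)·1.5789 - (-2.4)·0.9701) / (6.4) = 1.3671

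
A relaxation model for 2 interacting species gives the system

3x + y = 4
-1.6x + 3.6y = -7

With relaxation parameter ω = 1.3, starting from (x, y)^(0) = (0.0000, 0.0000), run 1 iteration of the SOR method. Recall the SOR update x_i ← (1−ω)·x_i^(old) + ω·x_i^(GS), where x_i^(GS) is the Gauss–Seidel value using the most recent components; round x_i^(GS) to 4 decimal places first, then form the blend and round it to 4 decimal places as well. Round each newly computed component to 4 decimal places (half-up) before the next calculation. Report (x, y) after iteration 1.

Iteration 1:
  x: GS value = (4 - (1)·0.0000) / (3) = 1.3333;  x ← (1−ω)·0.0000 + ω·1.3333 = 1.7333
  y: GS value = (-7 - (-1.6)·1.7333) / (3.6) = -1.1741;  y ← (1−ω)·0.0000 + ω·-1.1741 = -1.5263

(1.7333, -1.5263)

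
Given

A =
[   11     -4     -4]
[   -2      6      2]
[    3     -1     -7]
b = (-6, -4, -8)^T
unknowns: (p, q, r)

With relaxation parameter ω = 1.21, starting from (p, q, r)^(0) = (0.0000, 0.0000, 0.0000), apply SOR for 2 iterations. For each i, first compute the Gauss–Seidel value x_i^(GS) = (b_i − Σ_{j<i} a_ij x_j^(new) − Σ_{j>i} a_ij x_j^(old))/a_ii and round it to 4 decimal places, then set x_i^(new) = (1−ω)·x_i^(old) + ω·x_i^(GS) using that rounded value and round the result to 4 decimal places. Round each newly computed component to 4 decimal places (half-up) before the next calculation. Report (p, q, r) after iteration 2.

(-0.4540, -1.2590, 1.1075)

Iteration 1:
  p: GS value = (-6 - (-4)·0.0000 - (-4)·0.0000) / (11) = -0.5455;  p ← (1−ω)·0.0000 + ω·-0.5455 = -0.6601
  q: GS value = (-4 - (-2)·-0.6601 - (2)·0.0000) / (6) = -0.8867;  q ← (1−ω)·0.0000 + ω·-0.8867 = -1.0729
  r: GS value = (-8 - (3)·-0.6601 - (-1)·-1.0729) / (-7) = 1.0132;  r ← (1−ω)·0.0000 + ω·1.0132 = 1.2260
Iteration 2:
  p: GS value = (-6 - (-4)·-1.0729 - (-4)·1.2260) / (11) = -0.4898;  p ← (1−ω)·-0.6601 + ω·-0.4898 = -0.4540
  q: GS value = (-4 - (-2)·-0.4540 - (2)·1.2260) / (6) = -1.2267;  q ← (1−ω)·-1.0729 + ω·-1.2267 = -1.2590
  r: GS value = (-8 - (3)·-0.4540 - (-1)·-1.2590) / (-7) = 1.1281;  r ← (1−ω)·1.2260 + ω·1.1281 = 1.1075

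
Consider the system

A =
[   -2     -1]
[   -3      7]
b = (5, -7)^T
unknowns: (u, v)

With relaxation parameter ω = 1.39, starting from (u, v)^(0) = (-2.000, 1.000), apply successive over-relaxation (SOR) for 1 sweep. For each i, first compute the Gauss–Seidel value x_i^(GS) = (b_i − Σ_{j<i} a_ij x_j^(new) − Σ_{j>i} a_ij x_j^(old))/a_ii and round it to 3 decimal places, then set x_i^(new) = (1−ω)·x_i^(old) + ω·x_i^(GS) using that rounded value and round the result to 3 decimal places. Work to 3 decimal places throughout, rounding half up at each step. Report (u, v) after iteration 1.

Iteration 1:
  u: GS value = (5 - (-1)·1.000) / (-2) = -3.000;  u ← (1−ω)·-2.000 + ω·-3.000 = -3.390
  v: GS value = (-7 - (-3)·-3.390) / (7) = -2.453;  v ← (1−ω)·1.000 + ω·-2.453 = -3.800

(-3.390, -3.800)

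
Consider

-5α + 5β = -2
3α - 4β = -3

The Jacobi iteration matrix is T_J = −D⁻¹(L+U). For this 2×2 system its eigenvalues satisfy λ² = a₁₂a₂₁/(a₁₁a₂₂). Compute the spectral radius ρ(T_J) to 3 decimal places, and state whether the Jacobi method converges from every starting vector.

0.866

a₁₂a₂₁/(a₁₁a₂₂) = (5)·(3) / ((-5)·(-4)) = 0.750000
ρ = √|0.750000| = √0.750000 = 0.866
ρ < 1, so Jacobi converges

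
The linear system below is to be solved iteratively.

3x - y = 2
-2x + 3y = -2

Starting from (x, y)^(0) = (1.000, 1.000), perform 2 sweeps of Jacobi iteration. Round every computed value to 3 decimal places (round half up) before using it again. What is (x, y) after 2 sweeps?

Iteration 1:
  x = (2 - (-1)·1.000) / (3) = 1.000
  y = (-2 - (-2)·1.000) / (3) = 0.000
Iteration 2:
  x = (2 - (-1)·0.000) / (3) = 0.667
  y = (-2 - (-2)·1.000) / (3) = 0.000

(0.667, 0.000)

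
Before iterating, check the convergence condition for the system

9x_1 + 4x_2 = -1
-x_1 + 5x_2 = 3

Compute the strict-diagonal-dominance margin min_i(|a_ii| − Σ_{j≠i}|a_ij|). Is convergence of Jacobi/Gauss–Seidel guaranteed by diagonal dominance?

row 1: |9| − (4) = 5
row 2: |5| − (1) = 4
minimum over rows = 4 → strictly diagonally dominant (convergence guaranteed)

4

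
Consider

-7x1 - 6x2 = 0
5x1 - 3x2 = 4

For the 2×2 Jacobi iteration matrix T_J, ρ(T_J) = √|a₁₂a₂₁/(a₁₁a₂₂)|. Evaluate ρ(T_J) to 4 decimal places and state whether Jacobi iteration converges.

1.1952

a₁₂a₂₁/(a₁₁a₂₂) = (-6)·(5) / ((-7)·(-3)) = -1.428571
ρ = √|-1.428571| = √1.428571 = 1.1952
ρ > 1, so Jacobi diverges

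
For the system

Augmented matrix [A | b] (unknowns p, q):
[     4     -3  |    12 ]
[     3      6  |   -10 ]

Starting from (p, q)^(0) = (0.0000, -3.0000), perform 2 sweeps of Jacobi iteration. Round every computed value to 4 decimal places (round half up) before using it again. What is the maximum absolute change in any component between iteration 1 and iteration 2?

1.0000

Iteration 1:
  p = (12 - (-3)·-3.0000) / (4) = 0.7500
  q = (-10 - (3)·0.0000) / (6) = -1.6667
Iteration 2:
  p = (12 - (-3)·-1.6667) / (4) = 1.7500
  q = (-10 - (3)·0.7500) / (6) = -2.0417
Change: (1.0000, -0.3750) → max |·| = 1.0000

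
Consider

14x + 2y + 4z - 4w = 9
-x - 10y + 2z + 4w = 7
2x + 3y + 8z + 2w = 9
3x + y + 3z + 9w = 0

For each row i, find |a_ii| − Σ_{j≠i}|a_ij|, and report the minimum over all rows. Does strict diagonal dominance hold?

1

row 1: |14| − (2+4+4) = 4
row 2: |-10| − (1+2+4) = 3
row 3: |8| − (2+3+2) = 1
row 4: |9| − (3+1+3) = 2
minimum over rows = 1 → strictly diagonally dominant (convergence guaranteed)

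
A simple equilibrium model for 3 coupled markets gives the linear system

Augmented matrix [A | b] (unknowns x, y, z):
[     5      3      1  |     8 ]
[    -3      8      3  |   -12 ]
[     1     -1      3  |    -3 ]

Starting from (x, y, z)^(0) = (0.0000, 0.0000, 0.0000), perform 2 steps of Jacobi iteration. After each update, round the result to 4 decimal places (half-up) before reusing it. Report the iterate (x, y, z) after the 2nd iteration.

(2.7000, -0.5250, -2.0333)

Iteration 1:
  x = (8 - (3)·0.0000 - (1)·0.0000) / (5) = 1.6000
  y = (-12 - (-3)·0.0000 - (3)·0.0000) / (8) = -1.5000
  z = (-3 - (1)·0.0000 - (-1)·0.0000) / (3) = -1.0000
Iteration 2:
  x = (8 - (3)·-1.5000 - (1)·-1.0000) / (5) = 2.7000
  y = (-12 - (-3)·1.6000 - (3)·-1.0000) / (8) = -0.5250
  z = (-3 - (1)·1.6000 - (-1)·-1.5000) / (3) = -2.0333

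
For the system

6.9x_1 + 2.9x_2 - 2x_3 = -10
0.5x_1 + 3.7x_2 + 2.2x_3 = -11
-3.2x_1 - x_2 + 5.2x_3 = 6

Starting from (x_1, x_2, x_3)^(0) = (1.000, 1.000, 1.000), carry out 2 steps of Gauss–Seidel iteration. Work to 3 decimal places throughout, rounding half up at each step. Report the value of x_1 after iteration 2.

-0.174

Iteration 1:
  x_1 = (-10 - (2.9)·1.000 - (-2)·1.000) / (6.9) = -1.580
  x_2 = (-11 - (0.5)·-1.580 - (2.2)·1.000) / (3.7) = -3.354
  x_3 = (6 - (-3.2)·-1.580 - (-1)·-3.354) / (5.2) = -0.463
Iteration 2:
  x_1 = (-10 - (2.9)·-3.354 - (-2)·-0.463) / (6.9) = -0.174
  x_2 = (-11 - (0.5)·-0.174 - (2.2)·-0.463) / (3.7) = -2.674
  x_3 = (6 - (-3.2)·-0.174 - (-1)·-2.674) / (5.2) = 0.533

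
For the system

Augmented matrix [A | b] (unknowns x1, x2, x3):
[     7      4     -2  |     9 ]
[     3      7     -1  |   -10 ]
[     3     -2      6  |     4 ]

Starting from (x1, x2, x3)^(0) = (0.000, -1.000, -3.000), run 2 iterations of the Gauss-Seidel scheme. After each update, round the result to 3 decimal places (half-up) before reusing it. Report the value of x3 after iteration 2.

Iteration 1:
  x1 = (9 - (4)·-1.000 - (-2)·-3.000) / (7) = 1.000
  x2 = (-10 - (3)·1.000 - (-1)·-3.000) / (7) = -2.286
  x3 = (4 - (3)·1.000 - (-2)·-2.286) / (6) = -0.595
Iteration 2:
  x1 = (9 - (4)·-2.286 - (-2)·-0.595) / (7) = 2.422
  x2 = (-10 - (3)·2.422 - (-1)·-0.595) / (7) = -2.552
  x3 = (4 - (3)·2.422 - (-2)·-2.552) / (6) = -1.395

-1.395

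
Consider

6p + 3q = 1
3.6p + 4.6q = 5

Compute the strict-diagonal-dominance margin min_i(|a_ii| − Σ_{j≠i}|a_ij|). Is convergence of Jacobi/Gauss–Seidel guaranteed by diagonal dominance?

row 1: |6| − (3) = 3
row 2: |4.6| − (3.6) = 1
minimum over rows = 1 → strictly diagonally dominant (convergence guaranteed)

1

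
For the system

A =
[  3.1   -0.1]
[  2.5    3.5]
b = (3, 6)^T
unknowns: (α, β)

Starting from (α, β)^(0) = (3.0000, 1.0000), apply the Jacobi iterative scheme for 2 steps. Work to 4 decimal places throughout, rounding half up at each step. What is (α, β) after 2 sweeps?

(0.9539, 1.0000)

Iteration 1:
  α = (3 - (-0.1)·1.0000) / (3.1) = 1.0000
  β = (6 - (2.5)·3.0000) / (3.5) = -0.4286
Iteration 2:
  α = (3 - (-0.1)·-0.4286) / (3.1) = 0.9539
  β = (6 - (2.5)·1.0000) / (3.5) = 1.0000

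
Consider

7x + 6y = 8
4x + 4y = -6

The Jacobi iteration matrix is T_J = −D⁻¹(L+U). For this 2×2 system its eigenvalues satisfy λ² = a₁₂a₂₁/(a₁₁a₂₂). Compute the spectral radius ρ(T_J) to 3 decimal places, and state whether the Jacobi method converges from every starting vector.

0.926

a₁₂a₂₁/(a₁₁a₂₂) = (6)·(4) / ((7)·(4)) = 0.857143
ρ = √|0.857143| = √0.857143 = 0.926
ρ < 1, so Jacobi converges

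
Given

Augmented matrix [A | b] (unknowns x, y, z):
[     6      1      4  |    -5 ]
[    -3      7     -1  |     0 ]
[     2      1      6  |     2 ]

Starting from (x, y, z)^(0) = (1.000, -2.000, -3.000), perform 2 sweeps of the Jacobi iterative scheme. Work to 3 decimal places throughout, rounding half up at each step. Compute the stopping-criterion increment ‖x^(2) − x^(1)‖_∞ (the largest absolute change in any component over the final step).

2.555

Iteration 1:
  x = (-5 - (1)·-2.000 - (4)·-3.000) / (6) = 1.500
  y = (0 - (-3)·1.000 - (-1)·-3.000) / (7) = 0.000
  z = (2 - (2)·1.000 - (1)·-2.000) / (6) = 0.333
Iteration 2:
  x = (-5 - (1)·0.000 - (4)·0.333) / (6) = -1.055
  y = (0 - (-3)·1.500 - (-1)·0.333) / (7) = 0.690
  z = (2 - (2)·1.500 - (1)·0.000) / (6) = -0.167
Change: (-2.555, 0.690, -0.500) → max |·| = 2.555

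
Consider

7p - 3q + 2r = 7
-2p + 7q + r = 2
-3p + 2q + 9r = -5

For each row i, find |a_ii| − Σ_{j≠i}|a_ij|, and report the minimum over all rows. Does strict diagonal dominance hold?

row 1: |7| − (3+2) = 2
row 2: |7| − (2+1) = 4
row 3: |9| − (3+2) = 4
minimum over rows = 2 → strictly diagonally dominant (convergence guaranteed)

2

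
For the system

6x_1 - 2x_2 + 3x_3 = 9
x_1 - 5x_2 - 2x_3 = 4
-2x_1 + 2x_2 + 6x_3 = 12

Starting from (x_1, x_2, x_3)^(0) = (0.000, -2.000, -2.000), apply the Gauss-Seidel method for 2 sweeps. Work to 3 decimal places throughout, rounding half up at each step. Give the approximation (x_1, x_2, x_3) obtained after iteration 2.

(0.378, -1.720, 2.699)

Iteration 1:
  x_1 = (9 - (-2)·-2.000 - (3)·-2.000) / (6) = 1.833
  x_2 = (4 - (1)·1.833 - (-2)·-2.000) / (-5) = 0.367
  x_3 = (12 - (-2)·1.833 - (2)·0.367) / (6) = 2.489
Iteration 2:
  x_1 = (9 - (-2)·0.367 - (3)·2.489) / (6) = 0.378
  x_2 = (4 - (1)·0.378 - (-2)·2.489) / (-5) = -1.720
  x_3 = (12 - (-2)·0.378 - (2)·-1.720) / (6) = 2.699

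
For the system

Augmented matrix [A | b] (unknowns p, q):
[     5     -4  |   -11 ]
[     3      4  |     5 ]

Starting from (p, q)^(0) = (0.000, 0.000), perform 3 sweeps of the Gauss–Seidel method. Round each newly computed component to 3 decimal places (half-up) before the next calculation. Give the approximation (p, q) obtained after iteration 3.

Iteration 1:
  p = (-11 - (-4)·0.000) / (5) = -2.200
  q = (5 - (3)·-2.200) / (4) = 2.900
Iteration 2:
  p = (-11 - (-4)·2.900) / (5) = 0.120
  q = (5 - (3)·0.120) / (4) = 1.160
Iteration 3:
  p = (-11 - (-4)·1.160) / (5) = -1.272
  q = (5 - (3)·-1.272) / (4) = 2.204

(-1.272, 2.204)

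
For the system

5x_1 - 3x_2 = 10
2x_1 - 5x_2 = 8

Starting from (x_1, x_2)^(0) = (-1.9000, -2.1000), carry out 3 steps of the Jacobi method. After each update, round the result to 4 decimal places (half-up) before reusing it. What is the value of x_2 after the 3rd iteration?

-1.3664

Iteration 1:
  x_1 = (10 - (-3)·-2.1000) / (5) = 0.7400
  x_2 = (8 - (2)·-1.9000) / (-5) = -2.3600
Iteration 2:
  x_1 = (10 - (-3)·-2.3600) / (5) = 0.5840
  x_2 = (8 - (2)·0.7400) / (-5) = -1.3040
Iteration 3:
  x_1 = (10 - (-3)·-1.3040) / (5) = 1.2176
  x_2 = (8 - (2)·0.5840) / (-5) = -1.3664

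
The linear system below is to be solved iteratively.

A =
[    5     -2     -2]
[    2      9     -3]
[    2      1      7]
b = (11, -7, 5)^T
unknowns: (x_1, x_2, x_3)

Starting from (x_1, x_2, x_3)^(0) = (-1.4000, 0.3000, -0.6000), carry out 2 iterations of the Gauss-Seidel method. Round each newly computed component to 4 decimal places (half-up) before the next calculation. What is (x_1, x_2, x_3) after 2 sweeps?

(1.7543, -1.0591, 0.3644)

Iteration 1:
  x_1 = (11 - (-2)·0.3000 - (-2)·-0.6000) / (5) = 2.0800
  x_2 = (-7 - (2)·2.0800 - (-3)·-0.6000) / (9) = -1.4400
  x_3 = (5 - (2)·2.0800 - (1)·-1.4400) / (7) = 0.3257
Iteration 2:
  x_1 = (11 - (-2)·-1.4400 - (-2)·0.3257) / (5) = 1.7543
  x_2 = (-7 - (2)·1.7543 - (-3)·0.3257) / (9) = -1.0591
  x_3 = (5 - (2)·1.7543 - (1)·-1.0591) / (7) = 0.3644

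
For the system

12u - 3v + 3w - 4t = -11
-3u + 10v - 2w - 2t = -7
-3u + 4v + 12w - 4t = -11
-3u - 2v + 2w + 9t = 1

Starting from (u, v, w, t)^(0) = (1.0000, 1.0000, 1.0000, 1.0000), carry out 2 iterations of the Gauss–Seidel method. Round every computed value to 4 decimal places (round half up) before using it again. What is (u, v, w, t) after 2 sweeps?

(-0.9134, -1.1006, -0.7988, -0.2604)

Iteration 1:
  u = (-11 - (-3)·1.0000 - (3)·1.0000 - (-4)·1.0000) / (12) = -0.5833
  v = (-7 - (-3)·-0.5833 - (-2)·1.0000 - (-2)·1.0000) / (10) = -0.4750
  w = (-11 - (-3)·-0.5833 - (4)·-0.4750 - (-4)·1.0000) / (12) = -0.5708
  t = (1 - (-3)·-0.5833 - (-2)·-0.4750 - (2)·-0.5708) / (9) = -0.0620
Iteration 2:
  u = (-11 - (-3)·-0.4750 - (3)·-0.5708 - (-4)·-0.0620) / (12) = -0.9134
  v = (-7 - (-3)·-0.9134 - (-2)·-0.5708 - (-2)·-0.0620) / (10) = -1.1006
  w = (-11 - (-3)·-0.9134 - (4)·-1.1006 - (-4)·-0.0620) / (12) = -0.7988
  t = (1 - (-3)·-0.9134 - (-2)·-1.1006 - (2)·-0.7988) / (9) = -0.2604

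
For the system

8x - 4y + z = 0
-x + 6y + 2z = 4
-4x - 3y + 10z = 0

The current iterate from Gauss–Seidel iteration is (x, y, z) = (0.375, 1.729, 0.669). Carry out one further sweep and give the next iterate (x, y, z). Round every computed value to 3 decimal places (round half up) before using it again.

(0.781, 0.574, 0.485)

One sweep:
  x = (0 - (-4)·1.729 - (1)·0.669) / (8) = 0.781
  y = (4 - (-1)·0.781 - (2)·0.669) / (6) = 0.574
  z = (0 - (-4)·0.781 - (-3)·0.574) / (10) = 0.485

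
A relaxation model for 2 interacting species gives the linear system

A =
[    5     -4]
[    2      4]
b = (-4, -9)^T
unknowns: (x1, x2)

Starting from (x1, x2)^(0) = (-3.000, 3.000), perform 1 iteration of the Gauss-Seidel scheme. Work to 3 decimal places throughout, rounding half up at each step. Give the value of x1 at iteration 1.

1.600

Iteration 1:
  x1 = (-4 - (-4)·3.000) / (5) = 1.600
  x2 = (-9 - (2)·1.600) / (4) = -3.050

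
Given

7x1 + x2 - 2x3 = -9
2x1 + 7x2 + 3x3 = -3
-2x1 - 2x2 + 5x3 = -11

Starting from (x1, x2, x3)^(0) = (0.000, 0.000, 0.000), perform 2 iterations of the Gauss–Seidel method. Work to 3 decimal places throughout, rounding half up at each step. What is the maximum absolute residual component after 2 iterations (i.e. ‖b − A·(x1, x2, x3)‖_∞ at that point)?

0.894

Iteration 1:
  x1 = (-9 - (1)·0.000 - (-2)·0.000) / (7) = -1.286
  x2 = (-3 - (2)·-1.286 - (3)·0.000) / (7) = -0.061
  x3 = (-11 - (-2)·-1.286 - (-2)·-0.061) / (5) = -2.739
Iteration 2:
  x1 = (-9 - (1)·-0.061 - (-2)·-2.739) / (7) = -2.060
  x2 = (-3 - (2)·-2.060 - (3)·-2.739) / (7) = 1.334
  x3 = (-11 - (-2)·-2.060 - (-2)·1.334) / (5) = -2.490
Residual b − A·x = (-0.894, -0.748, -0.002); ∞-norm = 0.894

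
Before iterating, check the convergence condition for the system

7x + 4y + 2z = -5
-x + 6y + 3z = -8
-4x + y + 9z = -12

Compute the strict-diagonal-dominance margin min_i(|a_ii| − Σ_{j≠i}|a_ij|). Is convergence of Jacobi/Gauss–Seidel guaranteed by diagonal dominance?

1

row 1: |7| − (4+2) = 1
row 2: |6| − (1+3) = 2
row 3: |9| − (4+1) = 4
minimum over rows = 1 → strictly diagonally dominant (convergence guaranteed)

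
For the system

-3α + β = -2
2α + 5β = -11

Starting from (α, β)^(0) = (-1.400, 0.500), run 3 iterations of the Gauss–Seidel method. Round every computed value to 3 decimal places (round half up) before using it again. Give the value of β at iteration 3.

Iteration 1:
  α = (-2 - (1)·0.500) / (-3) = 0.833
  β = (-11 - (2)·0.833) / (5) = -2.533
Iteration 2:
  α = (-2 - (1)·-2.533) / (-3) = -0.178
  β = (-11 - (2)·-0.178) / (5) = -2.129
Iteration 3:
  α = (-2 - (1)·-2.129) / (-3) = -0.043
  β = (-11 - (2)·-0.043) / (5) = -2.183

-2.183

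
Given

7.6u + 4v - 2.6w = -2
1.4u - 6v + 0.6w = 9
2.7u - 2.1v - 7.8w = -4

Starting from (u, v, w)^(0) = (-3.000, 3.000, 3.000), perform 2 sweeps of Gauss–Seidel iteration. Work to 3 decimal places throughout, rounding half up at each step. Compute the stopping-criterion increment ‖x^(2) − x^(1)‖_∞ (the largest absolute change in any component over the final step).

1.491

Iteration 1:
  u = (-2 - (4)·3.000 - (-2.6)·3.000) / (7.6) = -0.816
  v = (9 - (1.4)·-0.816 - (0.6)·3.000) / (-6) = -1.390
  w = (-4 - (2.7)·-0.816 - (-2.1)·-1.390) / (-7.8) = 0.605
Iteration 2:
  u = (-2 - (4)·-1.390 - (-2.6)·0.605) / (7.6) = 0.675
  v = (9 - (1.4)·0.675 - (0.6)·0.605) / (-6) = -1.282
  w = (-4 - (2.7)·0.675 - (-2.1)·-1.282) / (-7.8) = 1.092
Change: (1.491, 0.108, 0.487) → max |·| = 1.491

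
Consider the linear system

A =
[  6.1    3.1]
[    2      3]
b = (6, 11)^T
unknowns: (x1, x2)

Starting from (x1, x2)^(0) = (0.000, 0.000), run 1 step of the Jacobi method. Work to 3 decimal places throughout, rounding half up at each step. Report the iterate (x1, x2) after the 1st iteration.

Iteration 1:
  x1 = (6 - (3.1)·0.000) / (6.1) = 0.984
  x2 = (11 - (2)·0.000) / (3) = 3.667

(0.984, 3.667)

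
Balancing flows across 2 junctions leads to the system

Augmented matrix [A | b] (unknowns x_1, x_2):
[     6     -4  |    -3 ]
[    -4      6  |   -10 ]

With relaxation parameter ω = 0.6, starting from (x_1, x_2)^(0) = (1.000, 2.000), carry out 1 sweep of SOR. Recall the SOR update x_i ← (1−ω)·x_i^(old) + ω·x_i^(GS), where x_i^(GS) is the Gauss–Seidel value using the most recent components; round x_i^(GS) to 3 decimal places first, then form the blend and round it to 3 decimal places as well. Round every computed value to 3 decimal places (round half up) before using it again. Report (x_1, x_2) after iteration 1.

Iteration 1:
  x_1: GS value = (-3 - (-4)·2.000) / (6) = 0.833;  x_1 ← (1−ω)·1.000 + ω·0.833 = 0.900
  x_2: GS value = (-10 - (-4)·0.900) / (6) = -1.067;  x_2 ← (1−ω)·2.000 + ω·-1.067 = 0.160

(0.900, 0.160)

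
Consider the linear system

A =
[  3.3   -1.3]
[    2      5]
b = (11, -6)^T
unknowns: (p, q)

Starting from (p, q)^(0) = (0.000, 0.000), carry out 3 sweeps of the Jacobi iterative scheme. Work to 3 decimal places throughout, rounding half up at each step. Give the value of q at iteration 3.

-2.344

Iteration 1:
  p = (11 - (-1.3)·0.000) / (3.3) = 3.333
  q = (-6 - (2)·0.000) / (5) = -1.200
Iteration 2:
  p = (11 - (-1.3)·-1.200) / (3.3) = 2.861
  q = (-6 - (2)·3.333) / (5) = -2.533
Iteration 3:
  p = (11 - (-1.3)·-2.533) / (3.3) = 2.335
  q = (-6 - (2)·2.861) / (5) = -2.344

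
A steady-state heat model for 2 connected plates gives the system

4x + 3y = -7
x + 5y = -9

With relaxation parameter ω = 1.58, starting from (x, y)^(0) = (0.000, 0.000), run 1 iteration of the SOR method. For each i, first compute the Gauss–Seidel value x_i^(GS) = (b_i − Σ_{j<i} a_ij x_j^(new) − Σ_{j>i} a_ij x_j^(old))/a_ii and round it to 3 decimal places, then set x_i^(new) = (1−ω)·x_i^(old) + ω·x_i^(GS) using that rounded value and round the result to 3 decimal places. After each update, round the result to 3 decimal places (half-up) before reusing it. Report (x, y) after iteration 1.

(-2.765, -1.970)

Iteration 1:
  x: GS value = (-7 - (3)·0.000) / (4) = -1.750;  x ← (1−ω)·0.000 + ω·-1.750 = -2.765
  y: GS value = (-9 - (1)·-2.765) / (5) = -1.247;  y ← (1−ω)·0.000 + ω·-1.247 = -1.970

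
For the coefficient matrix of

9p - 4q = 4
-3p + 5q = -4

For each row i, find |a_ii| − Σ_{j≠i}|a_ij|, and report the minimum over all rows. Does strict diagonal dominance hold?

row 1: |9| − (4) = 5
row 2: |5| − (3) = 2
minimum over rows = 2 → strictly diagonally dominant (convergence guaranteed)

2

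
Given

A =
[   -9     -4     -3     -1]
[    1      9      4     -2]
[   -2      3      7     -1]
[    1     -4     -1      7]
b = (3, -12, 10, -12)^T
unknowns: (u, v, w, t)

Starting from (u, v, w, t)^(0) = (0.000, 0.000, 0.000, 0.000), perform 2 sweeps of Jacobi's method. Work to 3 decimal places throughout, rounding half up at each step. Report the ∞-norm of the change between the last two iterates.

0.979

Iteration 1:
  u = (3 - (-4)·0.000 - (-3)·0.000 - (-1)·0.000) / (-9) = -0.333
  v = (-12 - (1)·0.000 - (4)·0.000 - (-2)·0.000) / (9) = -1.333
  w = (10 - (-2)·0.000 - (3)·0.000 - (-1)·0.000) / (7) = 1.429
  t = (-12 - (1)·0.000 - (-4)·0.000 - (-1)·0.000) / (7) = -1.714
Iteration 2:
  u = (3 - (-4)·-1.333 - (-3)·1.429 - (-1)·-1.714) / (-9) = -0.027
  v = (-12 - (1)·-0.333 - (4)·1.429 - (-2)·-1.714) / (9) = -2.312
  w = (10 - (-2)·-0.333 - (3)·-1.333 - (-1)·-1.714) / (7) = 1.660
  t = (-12 - (1)·-0.333 - (-4)·-1.333 - (-1)·1.429) / (7) = -2.224
Change: (0.306, -0.979, 0.231, -0.510) → max |·| = 0.979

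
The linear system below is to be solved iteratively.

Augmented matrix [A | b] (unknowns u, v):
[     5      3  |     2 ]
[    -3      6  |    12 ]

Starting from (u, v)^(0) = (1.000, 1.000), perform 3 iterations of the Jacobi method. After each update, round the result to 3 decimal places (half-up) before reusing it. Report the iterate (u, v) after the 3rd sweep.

(-0.740, 1.450)

Iteration 1:
  u = (2 - (3)·1.000) / (5) = -0.200
  v = (12 - (-3)·1.000) / (6) = 2.500
Iteration 2:
  u = (2 - (3)·2.500) / (5) = -1.100
  v = (12 - (-3)·-0.200) / (6) = 1.900
Iteration 3:
  u = (2 - (3)·1.900) / (5) = -0.740
  v = (12 - (-3)·-1.100) / (6) = 1.450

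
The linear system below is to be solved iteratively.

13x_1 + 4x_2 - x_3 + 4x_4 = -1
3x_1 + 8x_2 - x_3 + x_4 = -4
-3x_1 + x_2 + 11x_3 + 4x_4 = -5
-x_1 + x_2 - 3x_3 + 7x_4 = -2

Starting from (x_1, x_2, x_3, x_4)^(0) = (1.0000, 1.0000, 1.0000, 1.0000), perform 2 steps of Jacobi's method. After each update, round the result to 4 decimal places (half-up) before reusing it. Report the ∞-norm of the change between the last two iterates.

0.7148

Iteration 1:
  x_1 = (-1 - (4)·1.0000 - (-1)·1.0000 - (4)·1.0000) / (13) = -0.6154
  x_2 = (-4 - (3)·1.0000 - (-1)·1.0000 - (1)·1.0000) / (8) = -0.8750
  x_3 = (-5 - (-3)·1.0000 - (1)·1.0000 - (4)·1.0000) / (11) = -0.6364
  x_4 = (-2 - (-1)·1.0000 - (1)·1.0000 - (-3)·1.0000) / (7) = 0.1429
Iteration 2:
  x_1 = (-1 - (4)·-0.8750 - (-1)·-0.6364 - (4)·0.1429) / (13) = 0.0994
  x_2 = (-4 - (3)·-0.6154 - (-1)·-0.6364 - (1)·0.1429) / (8) = -0.3666
  x_3 = (-5 - (-3)·-0.6154 - (1)·-0.8750 - (4)·0.1429) / (11) = -0.5948
  x_4 = (-2 - (-1)·-0.6154 - (1)·-0.8750 - (-3)·-0.6364) / (7) = -0.5214
Change: (0.7148, 0.5084, 0.0416, -0.6643) → max |·| = 0.7148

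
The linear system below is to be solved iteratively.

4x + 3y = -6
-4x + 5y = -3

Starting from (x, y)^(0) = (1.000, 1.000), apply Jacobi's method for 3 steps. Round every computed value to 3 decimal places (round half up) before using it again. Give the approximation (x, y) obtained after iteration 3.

(0.300, -1.920)

Iteration 1:
  x = (-6 - (3)·1.000) / (4) = -2.250
  y = (-3 - (-4)·1.000) / (5) = 0.200
Iteration 2:
  x = (-6 - (3)·0.200) / (4) = -1.650
  y = (-3 - (-4)·-2.250) / (5) = -2.400
Iteration 3:
  x = (-6 - (3)·-2.400) / (4) = 0.300
  y = (-3 - (-4)·-1.650) / (5) = -1.920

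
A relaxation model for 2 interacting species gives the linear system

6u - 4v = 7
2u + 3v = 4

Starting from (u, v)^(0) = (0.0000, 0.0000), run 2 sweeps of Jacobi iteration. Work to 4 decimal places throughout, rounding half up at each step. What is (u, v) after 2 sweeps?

Iteration 1:
  u = (7 - (-4)·0.0000) / (6) = 1.1667
  v = (4 - (2)·0.0000) / (3) = 1.3333
Iteration 2:
  u = (7 - (-4)·1.3333) / (6) = 2.0555
  v = (4 - (2)·1.1667) / (3) = 0.5555

(2.0555, 0.5555)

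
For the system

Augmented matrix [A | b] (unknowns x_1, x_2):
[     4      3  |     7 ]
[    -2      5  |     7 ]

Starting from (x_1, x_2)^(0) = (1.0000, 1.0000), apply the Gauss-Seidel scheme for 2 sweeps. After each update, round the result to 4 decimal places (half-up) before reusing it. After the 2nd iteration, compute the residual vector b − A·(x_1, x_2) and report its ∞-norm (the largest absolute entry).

0.7200

Iteration 1:
  x_1 = (7 - (3)·1.0000) / (4) = 1.0000
  x_2 = (7 - (-2)·1.0000) / (5) = 1.8000
Iteration 2:
  x_1 = (7 - (3)·1.8000) / (4) = 0.4000
  x_2 = (7 - (-2)·0.4000) / (5) = 1.5600
Residual b − A·x = (0.7200, 0.0000); ∞-norm = 0.7200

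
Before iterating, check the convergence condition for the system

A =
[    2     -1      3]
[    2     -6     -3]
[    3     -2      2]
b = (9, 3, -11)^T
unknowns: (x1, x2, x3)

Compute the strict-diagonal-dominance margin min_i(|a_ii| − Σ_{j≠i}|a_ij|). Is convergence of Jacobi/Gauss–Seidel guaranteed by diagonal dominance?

row 1: |2| − (1+3) = -2
row 2: |-6| − (2+3) = 1
row 3: |2| − (3+2) = -3
minimum over rows = -3 → not strictly diagonally dominant

-3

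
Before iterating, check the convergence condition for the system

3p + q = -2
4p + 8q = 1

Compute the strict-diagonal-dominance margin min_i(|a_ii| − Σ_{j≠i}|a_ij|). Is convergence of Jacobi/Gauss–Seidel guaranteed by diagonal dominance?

2

row 1: |3| − (1) = 2
row 2: |8| − (4) = 4
minimum over rows = 2 → strictly diagonally dominant (convergence guaranteed)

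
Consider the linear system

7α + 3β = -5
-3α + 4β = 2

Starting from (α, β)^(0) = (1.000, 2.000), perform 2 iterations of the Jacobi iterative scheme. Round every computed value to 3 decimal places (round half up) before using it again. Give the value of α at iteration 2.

Iteration 1:
  α = (-5 - (3)·2.000) / (7) = -1.571
  β = (2 - (-3)·1.000) / (4) = 1.250
Iteration 2:
  α = (-5 - (3)·1.250) / (7) = -1.250
  β = (2 - (-3)·-1.571) / (4) = -0.678

-1.250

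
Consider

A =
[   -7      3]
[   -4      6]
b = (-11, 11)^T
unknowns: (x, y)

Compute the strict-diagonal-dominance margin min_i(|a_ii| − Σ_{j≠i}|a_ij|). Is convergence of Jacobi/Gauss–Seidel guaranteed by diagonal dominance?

row 1: |-7| − (3) = 4
row 2: |6| − (4) = 2
minimum over rows = 2 → strictly diagonally dominant (convergence guaranteed)

2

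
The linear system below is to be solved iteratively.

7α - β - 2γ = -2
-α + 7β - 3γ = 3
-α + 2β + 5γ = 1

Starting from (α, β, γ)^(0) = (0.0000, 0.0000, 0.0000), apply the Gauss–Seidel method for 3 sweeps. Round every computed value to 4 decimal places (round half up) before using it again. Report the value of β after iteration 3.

Iteration 1:
  α = (-2 - (-1)·0.0000 - (-2)·0.0000) / (7) = -0.2857
  β = (3 - (-1)·-0.2857 - (-3)·0.0000) / (7) = 0.3878
  γ = (1 - (-1)·-0.2857 - (2)·0.3878) / (5) = -0.0123
Iteration 2:
  α = (-2 - (-1)·0.3878 - (-2)·-0.0123) / (7) = -0.2338
  β = (3 - (-1)·-0.2338 - (-3)·-0.0123) / (7) = 0.3899
  γ = (1 - (-1)·-0.2338 - (2)·0.3899) / (5) = -0.0027
Iteration 3:
  α = (-2 - (-1)·0.3899 - (-2)·-0.0027) / (7) = -0.2308
  β = (3 - (-1)·-0.2308 - (-3)·-0.0027) / (7) = 0.3944
  γ = (1 - (-1)·-0.2308 - (2)·0.3944) / (5) = -0.0039

0.3944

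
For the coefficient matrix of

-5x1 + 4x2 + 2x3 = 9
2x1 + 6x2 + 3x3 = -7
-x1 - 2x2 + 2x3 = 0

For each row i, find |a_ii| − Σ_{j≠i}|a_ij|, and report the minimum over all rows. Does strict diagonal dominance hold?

-1

row 1: |-5| − (4+2) = -1
row 2: |6| − (2+3) = 1
row 3: |2| − (1+2) = -1
minimum over rows = -1 → not strictly diagonally dominant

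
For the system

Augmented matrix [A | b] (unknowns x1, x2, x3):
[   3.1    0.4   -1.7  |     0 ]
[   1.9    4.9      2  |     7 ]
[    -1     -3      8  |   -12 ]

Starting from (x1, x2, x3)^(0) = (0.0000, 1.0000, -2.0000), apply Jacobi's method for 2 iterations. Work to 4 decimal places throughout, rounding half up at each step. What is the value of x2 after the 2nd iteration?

2.3631

Iteration 1:
  x1 = (0 - (0.4)·1.0000 - (-1.7)·-2.0000) / (3.1) = -1.2258
  x2 = (7 - (1.9)·0.0000 - (2)·-2.0000) / (4.9) = 2.2449
  x3 = (-12 - (-1)·0.0000 - (-3)·1.0000) / (8) = -1.1250
Iteration 2:
  x1 = (0 - (0.4)·2.2449 - (-1.7)·-1.1250) / (3.1) = -0.9066
  x2 = (7 - (1.9)·-1.2258 - (2)·-1.1250) / (4.9) = 2.3631
  x3 = (-12 - (-1)·-1.2258 - (-3)·2.2449) / (8) = -0.8114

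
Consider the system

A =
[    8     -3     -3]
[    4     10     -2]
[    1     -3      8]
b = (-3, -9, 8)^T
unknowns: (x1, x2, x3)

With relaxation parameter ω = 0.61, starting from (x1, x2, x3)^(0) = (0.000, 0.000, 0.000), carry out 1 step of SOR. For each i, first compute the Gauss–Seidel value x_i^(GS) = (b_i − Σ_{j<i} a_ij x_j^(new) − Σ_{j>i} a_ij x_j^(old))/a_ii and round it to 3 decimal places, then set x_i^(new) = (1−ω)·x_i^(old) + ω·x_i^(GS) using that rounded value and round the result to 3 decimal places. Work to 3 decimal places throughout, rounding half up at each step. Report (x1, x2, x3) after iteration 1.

(-0.229, -0.493, 0.515)

Iteration 1:
  x1: GS value = (-3 - (-3)·0.000 - (-3)·0.000) / (8) = -0.375;  x1 ← (1−ω)·0.000 + ω·-0.375 = -0.229
  x2: GS value = (-9 - (4)·-0.229 - (-2)·0.000) / (10) = -0.808;  x2 ← (1−ω)·0.000 + ω·-0.808 = -0.493
  x3: GS value = (8 - (1)·-0.229 - (-3)·-0.493) / (8) = 0.844;  x3 ← (1−ω)·0.000 + ω·0.844 = 0.515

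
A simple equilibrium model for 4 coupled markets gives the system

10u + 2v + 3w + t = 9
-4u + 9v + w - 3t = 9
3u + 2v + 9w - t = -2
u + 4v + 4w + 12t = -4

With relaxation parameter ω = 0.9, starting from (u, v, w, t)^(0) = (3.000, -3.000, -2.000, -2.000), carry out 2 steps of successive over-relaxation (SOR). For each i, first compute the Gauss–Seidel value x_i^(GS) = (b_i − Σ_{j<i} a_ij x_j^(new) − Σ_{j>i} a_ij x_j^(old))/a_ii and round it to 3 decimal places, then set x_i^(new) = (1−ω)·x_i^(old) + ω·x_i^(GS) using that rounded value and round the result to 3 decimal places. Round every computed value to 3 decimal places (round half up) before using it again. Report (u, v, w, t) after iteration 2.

Iteration 1:
  u: GS value = (9 - (2)·-3.000 - (3)·-2.000 - (1)·-2.000) / (10) = 2.300;  u ← (1−ω)·3.000 + ω·2.300 = 2.370
  v: GS value = (9 - (-4)·2.370 - (1)·-2.000 - (-3)·-2.000) / (9) = 1.609;  v ← (1−ω)·-3.000 + ω·1.609 = 1.148
  w: GS value = (-2 - (3)·2.370 - (2)·1.148 - (-1)·-2.000) / (9) = -1.490;  w ← (1−ω)·-2.000 + ω·-1.490 = -1.541
  t: GS value = (-4 - (1)·2.370 - (4)·1.148 - (4)·-1.541) / (12) = -0.400;  t ← (1−ω)·-2.000 + ω·-0.400 = -0.560
Iteration 2:
  u: GS value = (9 - (2)·1.148 - (3)·-1.541 - (1)·-0.560) / (10) = 1.189;  u ← (1−ω)·2.370 + ω·1.189 = 1.307
  v: GS value = (9 - (-4)·1.307 - (1)·-1.541 - (-3)·-0.560) / (9) = 1.565;  v ← (1−ω)·1.148 + ω·1.565 = 1.523
  w: GS value = (-2 - (3)·1.307 - (2)·1.523 - (-1)·-0.560) / (9) = -1.059;  w ← (1−ω)·-1.541 + ω·-1.059 = -1.107
  t: GS value = (-4 - (1)·1.307 - (4)·1.523 - (4)·-1.107) / (12) = -0.581;  t ← (1−ω)·-0.560 + ω·-0.581 = -0.579

(1.307, 1.523, -1.107, -0.579)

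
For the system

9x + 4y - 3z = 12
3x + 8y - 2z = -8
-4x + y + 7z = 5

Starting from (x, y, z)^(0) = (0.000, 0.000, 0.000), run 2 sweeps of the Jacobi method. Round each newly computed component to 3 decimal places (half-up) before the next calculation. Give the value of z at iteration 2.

1.619

Iteration 1:
  x = (12 - (4)·0.000 - (-3)·0.000) / (9) = 1.333
  y = (-8 - (3)·0.000 - (-2)·0.000) / (8) = -1.000
  z = (5 - (-4)·0.000 - (1)·0.000) / (7) = 0.714
Iteration 2:
  x = (12 - (4)·-1.000 - (-3)·0.714) / (9) = 2.016
  y = (-8 - (3)·1.333 - (-2)·0.714) / (8) = -1.321
  z = (5 - (-4)·1.333 - (1)·-1.000) / (7) = 1.619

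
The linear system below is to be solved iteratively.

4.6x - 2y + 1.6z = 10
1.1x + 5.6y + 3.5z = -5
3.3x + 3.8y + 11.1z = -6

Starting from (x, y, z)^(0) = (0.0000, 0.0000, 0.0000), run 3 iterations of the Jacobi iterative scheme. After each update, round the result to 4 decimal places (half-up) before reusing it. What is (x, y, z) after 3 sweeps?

(2.0534, -0.7298, -0.7911)

Iteration 1:
  x = (10 - (-2)·0.0000 - (1.6)·0.0000) / (4.6) = 2.1739
  y = (-5 - (1.1)·0.0000 - (3.5)·0.0000) / (5.6) = -0.8929
  z = (-6 - (3.3)·0.0000 - (3.8)·0.0000) / (11.1) = -0.5405
Iteration 2:
  x = (10 - (-2)·-0.8929 - (1.6)·-0.5405) / (4.6) = 1.9737
  y = (-5 - (1.1)·2.1739 - (3.5)·-0.5405) / (5.6) = -0.9821
  z = (-6 - (3.3)·2.1739 - (3.8)·-0.8929) / (11.1) = -0.8812
Iteration 3:
  x = (10 - (-2)·-0.9821 - (1.6)·-0.8812) / (4.6) = 2.0534
  y = (-5 - (1.1)·1.9737 - (3.5)·-0.8812) / (5.6) = -0.7298
  z = (-6 - (3.3)·1.9737 - (3.8)·-0.9821) / (11.1) = -0.7911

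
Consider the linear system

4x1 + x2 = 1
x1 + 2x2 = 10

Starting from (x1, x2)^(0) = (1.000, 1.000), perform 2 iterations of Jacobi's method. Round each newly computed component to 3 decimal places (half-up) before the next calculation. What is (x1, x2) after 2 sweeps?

(-0.875, 5.000)

Iteration 1:
  x1 = (1 - (1)·1.000) / (4) = 0.000
  x2 = (10 - (1)·1.000) / (2) = 4.500
Iteration 2:
  x1 = (1 - (1)·4.500) / (4) = -0.875
  x2 = (10 - (1)·0.000) / (2) = 5.000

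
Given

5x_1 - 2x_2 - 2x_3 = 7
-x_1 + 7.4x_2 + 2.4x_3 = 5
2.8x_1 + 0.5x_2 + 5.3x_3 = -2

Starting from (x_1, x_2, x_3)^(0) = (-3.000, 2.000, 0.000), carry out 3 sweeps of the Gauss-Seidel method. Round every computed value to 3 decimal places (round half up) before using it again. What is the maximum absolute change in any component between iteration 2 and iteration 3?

Iteration 1:
  x_1 = (7 - (-2)·2.000 - (-2)·0.000) / (5) = 2.200
  x_2 = (5 - (-1)·2.200 - (2.4)·0.000) / (7.4) = 0.973
  x_3 = (-2 - (2.8)·2.200 - (0.5)·0.973) / (5.3) = -1.631
Iteration 2:
  x_1 = (7 - (-2)·0.973 - (-2)·-1.631) / (5) = 1.137
  x_2 = (5 - (-1)·1.137 - (2.4)·-1.631) / (7.4) = 1.358
  x_3 = (-2 - (2.8)·1.137 - (0.5)·1.358) / (5.3) = -1.106
Iteration 3:
  x_1 = (7 - (-2)·1.358 - (-2)·-1.106) / (5) = 1.501
  x_2 = (5 - (-1)·1.501 - (2.4)·-1.106) / (7.4) = 1.237
  x_3 = (-2 - (2.8)·1.501 - (0.5)·1.237) / (5.3) = -1.287
Change: (0.364, -0.121, -0.181) → max |·| = 0.364

0.364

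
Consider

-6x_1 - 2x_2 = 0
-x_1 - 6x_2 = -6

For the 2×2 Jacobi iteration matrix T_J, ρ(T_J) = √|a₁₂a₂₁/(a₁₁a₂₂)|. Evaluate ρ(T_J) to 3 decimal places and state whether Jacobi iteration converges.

a₁₂a₂₁/(a₁₁a₂₂) = (-2)·(-1) / ((-6)·(-6)) = 0.055556
ρ = √|0.055556| = √0.055556 = 0.236
ρ < 1, so Jacobi converges

0.236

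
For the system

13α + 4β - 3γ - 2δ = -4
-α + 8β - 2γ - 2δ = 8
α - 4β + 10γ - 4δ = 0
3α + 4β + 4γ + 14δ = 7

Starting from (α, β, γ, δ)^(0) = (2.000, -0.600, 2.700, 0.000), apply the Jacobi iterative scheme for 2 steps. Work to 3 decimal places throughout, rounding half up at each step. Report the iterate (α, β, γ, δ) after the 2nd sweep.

Iteration 1:
  α = (-4 - (4)·-0.600 - (-3)·2.700 - (-2)·0.000) / (13) = 0.500
  β = (8 - (-1)·2.000 - (-2)·2.700 - (-2)·0.000) / (8) = 1.925
  γ = (0 - (1)·2.000 - (-4)·-0.600 - (-4)·0.000) / (10) = -0.440
  δ = (7 - (3)·2.000 - (4)·-0.600 - (4)·2.700) / (14) = -0.529
Iteration 2:
  α = (-4 - (4)·1.925 - (-3)·-0.440 - (-2)·-0.529) / (13) = -1.083
  β = (8 - (-1)·0.500 - (-2)·-0.440 - (-2)·-0.529) / (8) = 0.820
  γ = (0 - (1)·0.500 - (-4)·1.925 - (-4)·-0.529) / (10) = 0.508
  δ = (7 - (3)·0.500 - (4)·1.925 - (4)·-0.440) / (14) = -0.031

(-1.083, 0.820, 0.508, -0.031)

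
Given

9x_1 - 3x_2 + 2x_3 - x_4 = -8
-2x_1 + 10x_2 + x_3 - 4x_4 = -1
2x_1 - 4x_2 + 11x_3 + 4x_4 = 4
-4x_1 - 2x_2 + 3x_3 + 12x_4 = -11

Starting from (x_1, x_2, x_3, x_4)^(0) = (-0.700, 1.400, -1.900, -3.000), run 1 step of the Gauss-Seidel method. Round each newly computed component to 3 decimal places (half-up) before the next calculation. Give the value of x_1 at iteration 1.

-0.333

Iteration 1:
  x_1 = (-8 - (-3)·1.400 - (2)·-1.900 - (-1)·-3.000) / (9) = -0.333
  x_2 = (-1 - (-2)·-0.333 - (1)·-1.900 - (-4)·-3.000) / (10) = -1.177
  x_3 = (4 - (2)·-0.333 - (-4)·-1.177 - (4)·-3.000) / (11) = 1.087
  x_4 = (-11 - (-4)·-0.333 - (-2)·-1.177 - (3)·1.087) / (12) = -1.496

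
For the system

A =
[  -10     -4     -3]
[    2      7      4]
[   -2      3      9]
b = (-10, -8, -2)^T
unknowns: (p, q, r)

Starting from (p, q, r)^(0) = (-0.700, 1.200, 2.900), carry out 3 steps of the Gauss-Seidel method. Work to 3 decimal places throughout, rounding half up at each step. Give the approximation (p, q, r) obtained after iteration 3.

Iteration 1:
  p = (-10 - (-4)·1.200 - (-3)·2.900) / (-10) = -0.350
  q = (-8 - (2)·-0.350 - (4)·2.900) / (7) = -2.700
  r = (-2 - (-2)·-0.350 - (3)·-2.700) / (9) = 0.600
Iteration 2:
  p = (-10 - (-4)·-2.700 - (-3)·0.600) / (-10) = 1.900
  q = (-8 - (2)·1.900 - (4)·0.600) / (7) = -2.029
  r = (-2 - (-2)·1.900 - (3)·-2.029) / (9) = 0.876
Iteration 3:
  p = (-10 - (-4)·-2.029 - (-3)·0.876) / (-10) = 1.549
  q = (-8 - (2)·1.549 - (4)·0.876) / (7) = -2.086
  r = (-2 - (-2)·1.549 - (3)·-2.086) / (9) = 0.817

(1.549, -2.086, 0.817)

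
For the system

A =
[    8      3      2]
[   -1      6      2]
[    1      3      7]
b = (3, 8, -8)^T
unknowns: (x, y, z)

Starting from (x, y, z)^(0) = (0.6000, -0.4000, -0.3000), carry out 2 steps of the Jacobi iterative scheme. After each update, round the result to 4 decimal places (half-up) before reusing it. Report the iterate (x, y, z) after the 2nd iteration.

(0.0643, 1.7857, -1.8857)

Iteration 1:
  x = (3 - (3)·-0.4000 - (2)·-0.3000) / (8) = 0.6000
  y = (8 - (-1)·0.6000 - (2)·-0.3000) / (6) = 1.5333
  z = (-8 - (1)·0.6000 - (3)·-0.4000) / (7) = -1.0571
Iteration 2:
  x = (3 - (3)·1.5333 - (2)·-1.0571) / (8) = 0.0643
  y = (8 - (-1)·0.6000 - (2)·-1.0571) / (6) = 1.7857
  z = (-8 - (1)·0.6000 - (3)·1.5333) / (7) = -1.8857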